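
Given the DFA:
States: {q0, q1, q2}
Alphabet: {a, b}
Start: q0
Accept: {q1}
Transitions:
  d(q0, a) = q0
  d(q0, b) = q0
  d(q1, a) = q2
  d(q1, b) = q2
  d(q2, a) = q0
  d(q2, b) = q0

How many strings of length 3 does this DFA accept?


Enumerating all length-3 strings:
  "aaa" -> q0 [reject]
  "aab" -> q0 [reject]
  "aba" -> q0 [reject]
  "abb" -> q0 [reject]
  "baa" -> q0 [reject]
  "bab" -> q0 [reject]
  "bba" -> q0 [reject]
  "bbb" -> q0 [reject]

0 out of 8


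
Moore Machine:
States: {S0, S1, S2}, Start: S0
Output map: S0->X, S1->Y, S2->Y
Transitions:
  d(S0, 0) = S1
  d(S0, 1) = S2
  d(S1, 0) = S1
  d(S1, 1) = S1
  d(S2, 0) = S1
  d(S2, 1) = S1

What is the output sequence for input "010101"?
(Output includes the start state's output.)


Start: S0 (output X)
  --0--> S1 (output Y)
  --1--> S1 (output Y)
  --0--> S1 (output Y)
  --1--> S1 (output Y)
  --0--> S1 (output Y)
  --1--> S1 (output Y)

"XYYYYYY"


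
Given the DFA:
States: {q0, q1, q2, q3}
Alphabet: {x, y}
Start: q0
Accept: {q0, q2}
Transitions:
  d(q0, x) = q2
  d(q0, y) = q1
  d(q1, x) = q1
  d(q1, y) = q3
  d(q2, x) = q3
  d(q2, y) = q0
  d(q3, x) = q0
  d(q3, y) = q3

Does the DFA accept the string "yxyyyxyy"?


Trace: q0 -> q1 -> q1 -> q3 -> q3 -> q3 -> q0 -> q1 -> q3
Final state: q3
Accept states: {q0, q2}

No, rejected (final state q3 is not an accept state)


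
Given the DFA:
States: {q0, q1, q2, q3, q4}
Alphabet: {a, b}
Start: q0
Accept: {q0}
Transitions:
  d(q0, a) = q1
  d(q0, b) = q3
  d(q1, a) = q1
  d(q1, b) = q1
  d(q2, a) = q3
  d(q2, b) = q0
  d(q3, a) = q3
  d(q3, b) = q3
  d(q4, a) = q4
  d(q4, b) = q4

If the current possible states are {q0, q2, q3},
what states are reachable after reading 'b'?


Apply transition on 'b' from each current state:
  d(q0, b) = q3
  d(q2, b) = q0
  d(q3, b) = q3

{q0, q3}


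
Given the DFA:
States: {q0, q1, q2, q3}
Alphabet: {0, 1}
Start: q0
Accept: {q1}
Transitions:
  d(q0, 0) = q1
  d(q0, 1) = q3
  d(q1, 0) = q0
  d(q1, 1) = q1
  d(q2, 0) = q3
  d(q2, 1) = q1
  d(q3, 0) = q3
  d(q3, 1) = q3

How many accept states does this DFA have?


Accept states listed: {q1}
Counting: q1(1)

1


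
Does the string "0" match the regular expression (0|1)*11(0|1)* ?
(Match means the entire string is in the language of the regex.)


|string| = 1; first = '0'; last = '0'

No, "0" does not match (0|1)*11(0|1)*


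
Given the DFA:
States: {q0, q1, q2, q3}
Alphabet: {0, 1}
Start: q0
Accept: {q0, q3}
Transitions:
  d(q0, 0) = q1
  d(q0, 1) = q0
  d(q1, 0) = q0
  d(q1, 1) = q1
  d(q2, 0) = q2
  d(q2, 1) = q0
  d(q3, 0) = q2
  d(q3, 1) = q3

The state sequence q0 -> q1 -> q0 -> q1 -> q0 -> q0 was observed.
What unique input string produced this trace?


Trace back each transition to find the symbol:
  q0 --[0]--> q1
  q1 --[0]--> q0
  q0 --[0]--> q1
  q1 --[0]--> q0
  q0 --[1]--> q0

"00001"


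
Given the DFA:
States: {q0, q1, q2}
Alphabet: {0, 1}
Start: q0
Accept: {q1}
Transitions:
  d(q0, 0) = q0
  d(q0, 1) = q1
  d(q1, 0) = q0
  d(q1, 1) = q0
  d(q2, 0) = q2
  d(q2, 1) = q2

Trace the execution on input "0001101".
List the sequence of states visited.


Input: 0001101
d(q0, 0) = q0
d(q0, 0) = q0
d(q0, 0) = q0
d(q0, 1) = q1
d(q1, 1) = q0
d(q0, 0) = q0
d(q0, 1) = q1


q0 -> q0 -> q0 -> q0 -> q1 -> q0 -> q0 -> q1


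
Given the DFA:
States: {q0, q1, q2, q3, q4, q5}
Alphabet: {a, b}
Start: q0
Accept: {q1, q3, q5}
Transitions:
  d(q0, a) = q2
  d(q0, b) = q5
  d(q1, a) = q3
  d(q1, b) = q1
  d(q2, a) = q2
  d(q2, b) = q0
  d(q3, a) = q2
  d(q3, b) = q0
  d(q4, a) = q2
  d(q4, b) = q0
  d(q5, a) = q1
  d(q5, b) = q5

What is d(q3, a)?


Looking up transition d(q3, a)

q2


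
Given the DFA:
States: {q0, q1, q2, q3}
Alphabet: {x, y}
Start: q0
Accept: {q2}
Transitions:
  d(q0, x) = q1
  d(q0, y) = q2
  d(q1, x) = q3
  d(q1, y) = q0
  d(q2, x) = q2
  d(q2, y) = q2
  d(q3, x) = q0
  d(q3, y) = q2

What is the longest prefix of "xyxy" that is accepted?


Run the DFA, marking each prefix where the state is accepting:
  "" -> q0 [reject]
  "x" -> q1 [reject]
  "xy" -> q0 [reject]
  "xyx" -> q1 [reject]
  "xyxy" -> q0 [reject]

No prefix is accepted


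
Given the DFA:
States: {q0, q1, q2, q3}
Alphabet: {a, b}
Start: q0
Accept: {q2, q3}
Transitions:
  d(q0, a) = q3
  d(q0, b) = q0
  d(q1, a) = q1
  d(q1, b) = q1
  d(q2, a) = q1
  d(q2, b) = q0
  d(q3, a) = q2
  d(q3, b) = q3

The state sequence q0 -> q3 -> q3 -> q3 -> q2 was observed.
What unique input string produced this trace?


Trace back each transition to find the symbol:
  q0 --[a]--> q3
  q3 --[b]--> q3
  q3 --[b]--> q3
  q3 --[a]--> q2

"abba"


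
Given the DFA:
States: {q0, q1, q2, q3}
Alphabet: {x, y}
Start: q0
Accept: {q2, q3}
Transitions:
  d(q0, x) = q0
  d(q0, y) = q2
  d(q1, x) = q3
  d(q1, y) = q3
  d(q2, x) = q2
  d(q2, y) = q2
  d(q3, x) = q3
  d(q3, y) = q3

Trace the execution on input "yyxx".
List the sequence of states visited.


Input: yyxx
d(q0, y) = q2
d(q2, y) = q2
d(q2, x) = q2
d(q2, x) = q2


q0 -> q2 -> q2 -> q2 -> q2


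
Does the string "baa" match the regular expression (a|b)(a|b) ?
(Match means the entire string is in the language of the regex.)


|string| = 3; first = 'b'; last = 'a'

No, "baa" does not match (a|b)(a|b)


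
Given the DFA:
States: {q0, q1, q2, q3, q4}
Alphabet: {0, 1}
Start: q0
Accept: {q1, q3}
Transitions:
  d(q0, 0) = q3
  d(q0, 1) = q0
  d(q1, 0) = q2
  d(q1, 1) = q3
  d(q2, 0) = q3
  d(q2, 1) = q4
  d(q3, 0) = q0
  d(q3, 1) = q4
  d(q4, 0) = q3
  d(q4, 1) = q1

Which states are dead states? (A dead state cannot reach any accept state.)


Forward reachability from each state:
  q0 -> reaches accept state q1 (live)
  q1 -> reaches accept state q1 (live)
  q2 -> reaches accept state q1 (live)
  q3 -> reaches accept state q1 (live)
  q4 -> reaches accept state q1 (live)

None (all states can reach an accept state)


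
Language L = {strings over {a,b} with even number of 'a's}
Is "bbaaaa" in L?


count('a') = 4; 4 mod 2 = 0

Yes, "bbaaaa" is in L


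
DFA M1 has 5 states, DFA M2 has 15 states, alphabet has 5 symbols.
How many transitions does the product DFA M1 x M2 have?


Product DFA has 5 * 15 = 75 states.
Each has 5 transitions: 75 * 5 = 375

375


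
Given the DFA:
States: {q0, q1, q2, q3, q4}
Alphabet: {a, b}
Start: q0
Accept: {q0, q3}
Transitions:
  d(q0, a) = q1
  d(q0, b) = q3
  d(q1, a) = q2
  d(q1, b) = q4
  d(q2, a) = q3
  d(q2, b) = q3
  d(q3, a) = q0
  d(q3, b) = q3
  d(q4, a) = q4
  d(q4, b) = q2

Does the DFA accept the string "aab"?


Trace: q0 -> q1 -> q2 -> q3
Final state: q3
Accept states: {q0, q3}

Yes, accepted (final state q3 is an accept state)


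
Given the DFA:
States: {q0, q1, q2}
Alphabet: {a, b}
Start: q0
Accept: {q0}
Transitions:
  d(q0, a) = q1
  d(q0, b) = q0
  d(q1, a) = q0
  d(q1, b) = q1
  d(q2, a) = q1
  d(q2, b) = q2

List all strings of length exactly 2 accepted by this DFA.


All strings of length 2: 4 total
Accepted: 2

"aa", "bb"


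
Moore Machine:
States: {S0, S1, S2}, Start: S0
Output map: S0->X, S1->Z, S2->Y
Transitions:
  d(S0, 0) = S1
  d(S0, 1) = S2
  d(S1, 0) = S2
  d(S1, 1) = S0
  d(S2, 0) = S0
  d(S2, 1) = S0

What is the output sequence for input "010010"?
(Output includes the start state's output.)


Start: S0 (output X)
  --0--> S1 (output Z)
  --1--> S0 (output X)
  --0--> S1 (output Z)
  --0--> S2 (output Y)
  --1--> S0 (output X)
  --0--> S1 (output Z)

"XZXZYXZ"


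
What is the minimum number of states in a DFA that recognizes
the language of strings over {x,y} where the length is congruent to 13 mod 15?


States track (length) mod 15.
Need 15 states: one per remainder 0..14; accept = remainder 13.

15


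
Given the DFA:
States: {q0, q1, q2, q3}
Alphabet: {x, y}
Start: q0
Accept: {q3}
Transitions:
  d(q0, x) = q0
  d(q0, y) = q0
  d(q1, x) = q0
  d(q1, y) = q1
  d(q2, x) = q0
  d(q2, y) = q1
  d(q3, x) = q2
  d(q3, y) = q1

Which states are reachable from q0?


BFS from q0:
  layer 0: {q0}

{q0}


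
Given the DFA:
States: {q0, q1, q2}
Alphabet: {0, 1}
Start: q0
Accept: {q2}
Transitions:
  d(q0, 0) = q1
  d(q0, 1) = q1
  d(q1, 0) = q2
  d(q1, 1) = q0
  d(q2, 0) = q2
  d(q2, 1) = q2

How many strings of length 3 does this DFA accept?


Enumerating all length-3 strings:
  "000" -> q2 [accept]
  "001" -> q2 [accept]
  "010" -> q1 [reject]
  "011" -> q1 [reject]
  "100" -> q2 [accept]
  "101" -> q2 [accept]
  "110" -> q1 [reject]
  "111" -> q1 [reject]

4 out of 8


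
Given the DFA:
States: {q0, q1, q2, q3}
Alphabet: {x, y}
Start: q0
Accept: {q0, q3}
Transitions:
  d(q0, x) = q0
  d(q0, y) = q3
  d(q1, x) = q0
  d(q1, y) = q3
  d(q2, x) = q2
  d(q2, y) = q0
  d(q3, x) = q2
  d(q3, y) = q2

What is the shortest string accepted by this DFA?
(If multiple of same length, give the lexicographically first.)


BFS by string length (lex-first path to each state shown):
  len 0: q0<-""
Found accept state at length 0.

"" (empty string)


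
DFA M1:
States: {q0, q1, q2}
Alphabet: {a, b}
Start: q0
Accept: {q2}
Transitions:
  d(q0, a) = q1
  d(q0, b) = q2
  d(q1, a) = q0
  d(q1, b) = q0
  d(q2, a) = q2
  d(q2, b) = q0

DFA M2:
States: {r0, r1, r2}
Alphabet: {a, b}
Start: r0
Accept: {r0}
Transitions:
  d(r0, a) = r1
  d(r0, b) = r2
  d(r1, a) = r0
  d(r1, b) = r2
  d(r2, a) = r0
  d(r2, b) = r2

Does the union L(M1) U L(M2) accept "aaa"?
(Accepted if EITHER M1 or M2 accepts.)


M1: final=q1 accepted=False
M2: final=r1 accepted=False

No, union rejects (neither accepts)


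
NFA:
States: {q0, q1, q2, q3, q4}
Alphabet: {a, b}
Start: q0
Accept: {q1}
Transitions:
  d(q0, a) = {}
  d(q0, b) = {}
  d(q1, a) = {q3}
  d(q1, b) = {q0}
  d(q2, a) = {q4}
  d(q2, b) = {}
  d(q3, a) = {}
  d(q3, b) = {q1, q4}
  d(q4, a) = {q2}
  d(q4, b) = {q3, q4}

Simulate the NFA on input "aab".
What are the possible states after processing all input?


Start: {q0}
  --a--> {}
  --a--> {}
  --b--> {}

{} (empty set, no valid transitions)


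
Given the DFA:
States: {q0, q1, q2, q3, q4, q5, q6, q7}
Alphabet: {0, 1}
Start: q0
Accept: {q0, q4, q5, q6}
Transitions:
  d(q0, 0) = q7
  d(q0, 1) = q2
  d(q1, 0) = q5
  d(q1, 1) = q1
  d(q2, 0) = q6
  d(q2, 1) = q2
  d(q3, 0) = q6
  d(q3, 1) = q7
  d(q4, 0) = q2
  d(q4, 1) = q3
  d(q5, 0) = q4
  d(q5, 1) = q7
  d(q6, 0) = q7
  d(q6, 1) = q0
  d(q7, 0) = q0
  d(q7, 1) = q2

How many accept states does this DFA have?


Accept states listed: {q0, q4, q5, q6}
Counting: q0(1) q4(2) q5(3) q6(4)

4


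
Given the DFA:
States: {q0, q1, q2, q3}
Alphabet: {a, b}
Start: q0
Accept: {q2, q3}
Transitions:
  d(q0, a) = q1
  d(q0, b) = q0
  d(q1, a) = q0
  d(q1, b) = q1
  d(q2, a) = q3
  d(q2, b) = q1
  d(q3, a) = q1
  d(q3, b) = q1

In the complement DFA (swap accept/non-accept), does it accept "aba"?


Trace: q0 -> q1 -> q1 -> q0
Final: q0
Original accept: {q2, q3}
Complement: q0 is not in original accept

Yes, complement accepts (original rejects)


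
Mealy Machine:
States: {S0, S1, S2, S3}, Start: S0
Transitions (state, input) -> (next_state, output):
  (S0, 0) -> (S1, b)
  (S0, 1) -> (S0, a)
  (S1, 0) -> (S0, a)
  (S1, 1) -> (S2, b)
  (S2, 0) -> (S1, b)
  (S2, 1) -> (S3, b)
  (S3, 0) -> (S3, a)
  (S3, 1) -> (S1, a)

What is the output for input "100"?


Step-by-step:
  (S0, 1) -> (S0, a)
  (S0, 0) -> (S1, b)
  (S1, 0) -> (S0, a)

"aba"


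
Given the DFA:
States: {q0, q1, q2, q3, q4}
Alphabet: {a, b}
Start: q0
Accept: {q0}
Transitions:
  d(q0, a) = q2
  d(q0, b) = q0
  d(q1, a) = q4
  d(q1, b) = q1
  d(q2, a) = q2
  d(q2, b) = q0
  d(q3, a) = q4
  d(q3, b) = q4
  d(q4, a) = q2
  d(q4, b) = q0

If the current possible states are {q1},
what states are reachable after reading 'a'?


Apply transition on 'a' from each current state:
  d(q1, a) = q4

{q4}


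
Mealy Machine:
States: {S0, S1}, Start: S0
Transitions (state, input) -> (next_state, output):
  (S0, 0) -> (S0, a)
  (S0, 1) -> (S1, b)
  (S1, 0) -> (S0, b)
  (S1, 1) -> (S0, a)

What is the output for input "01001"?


Step-by-step:
  (S0, 0) -> (S0, a)
  (S0, 1) -> (S1, b)
  (S1, 0) -> (S0, b)
  (S0, 0) -> (S0, a)
  (S0, 1) -> (S1, b)

"abbab"


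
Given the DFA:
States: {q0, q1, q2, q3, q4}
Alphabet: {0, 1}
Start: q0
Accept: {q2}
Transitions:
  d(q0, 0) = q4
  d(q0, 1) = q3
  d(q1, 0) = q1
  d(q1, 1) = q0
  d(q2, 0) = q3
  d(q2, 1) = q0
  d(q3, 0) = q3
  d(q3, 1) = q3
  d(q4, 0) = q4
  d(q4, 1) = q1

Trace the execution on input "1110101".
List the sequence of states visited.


Input: 1110101
d(q0, 1) = q3
d(q3, 1) = q3
d(q3, 1) = q3
d(q3, 0) = q3
d(q3, 1) = q3
d(q3, 0) = q3
d(q3, 1) = q3


q0 -> q3 -> q3 -> q3 -> q3 -> q3 -> q3 -> q3


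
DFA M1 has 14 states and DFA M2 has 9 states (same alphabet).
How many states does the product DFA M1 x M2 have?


Product construction pairs every M1 state with every M2 state.
14 * 9 = 126

126


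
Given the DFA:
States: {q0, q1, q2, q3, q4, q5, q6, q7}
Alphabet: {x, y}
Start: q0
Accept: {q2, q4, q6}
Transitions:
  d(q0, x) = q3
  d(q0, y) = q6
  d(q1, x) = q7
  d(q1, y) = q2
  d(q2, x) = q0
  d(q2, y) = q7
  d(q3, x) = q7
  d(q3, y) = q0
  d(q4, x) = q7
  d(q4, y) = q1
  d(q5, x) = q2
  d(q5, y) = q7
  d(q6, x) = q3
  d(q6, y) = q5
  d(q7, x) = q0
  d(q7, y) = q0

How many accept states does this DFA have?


Accept states listed: {q2, q4, q6}
Counting: q2(1) q4(2) q6(3)

3


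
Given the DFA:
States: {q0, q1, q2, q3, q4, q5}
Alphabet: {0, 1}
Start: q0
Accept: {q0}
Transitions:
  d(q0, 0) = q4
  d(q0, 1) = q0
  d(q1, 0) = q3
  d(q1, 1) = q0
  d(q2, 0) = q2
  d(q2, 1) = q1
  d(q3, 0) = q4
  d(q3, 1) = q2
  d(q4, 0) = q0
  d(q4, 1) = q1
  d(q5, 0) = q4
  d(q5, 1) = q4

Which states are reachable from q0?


BFS from q0:
  layer 0: {q0}
  layer 1: {q4}
  layer 2: {q1}
  layer 3: {q3}
  layer 4: {q2}

{q0, q1, q2, q3, q4}


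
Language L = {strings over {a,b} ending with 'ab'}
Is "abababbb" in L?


last two symbols = 'bb'

No, "abababbb" is not in L


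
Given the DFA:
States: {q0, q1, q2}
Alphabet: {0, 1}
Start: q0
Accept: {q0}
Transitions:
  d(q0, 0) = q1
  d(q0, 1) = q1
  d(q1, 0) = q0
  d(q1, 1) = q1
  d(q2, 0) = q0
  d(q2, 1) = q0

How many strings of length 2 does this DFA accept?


Enumerating all length-2 strings:
  "00" -> q0 [accept]
  "01" -> q1 [reject]
  "10" -> q0 [accept]
  "11" -> q1 [reject]

2 out of 4


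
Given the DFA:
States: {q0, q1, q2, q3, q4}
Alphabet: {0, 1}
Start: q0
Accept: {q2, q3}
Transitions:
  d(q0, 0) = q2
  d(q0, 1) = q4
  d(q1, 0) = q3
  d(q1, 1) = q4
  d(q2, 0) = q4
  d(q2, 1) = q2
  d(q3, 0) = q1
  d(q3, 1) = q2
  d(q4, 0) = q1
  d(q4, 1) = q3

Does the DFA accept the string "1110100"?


Trace: q0 -> q4 -> q3 -> q2 -> q4 -> q3 -> q1 -> q3
Final state: q3
Accept states: {q2, q3}

Yes, accepted (final state q3 is an accept state)


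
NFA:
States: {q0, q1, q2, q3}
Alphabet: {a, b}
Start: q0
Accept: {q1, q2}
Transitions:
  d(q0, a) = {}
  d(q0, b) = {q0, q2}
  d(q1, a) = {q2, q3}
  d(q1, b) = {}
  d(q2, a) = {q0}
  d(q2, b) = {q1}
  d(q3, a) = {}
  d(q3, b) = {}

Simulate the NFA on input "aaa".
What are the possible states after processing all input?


Start: {q0}
  --a--> {}
  --a--> {}
  --a--> {}

{} (empty set, no valid transitions)


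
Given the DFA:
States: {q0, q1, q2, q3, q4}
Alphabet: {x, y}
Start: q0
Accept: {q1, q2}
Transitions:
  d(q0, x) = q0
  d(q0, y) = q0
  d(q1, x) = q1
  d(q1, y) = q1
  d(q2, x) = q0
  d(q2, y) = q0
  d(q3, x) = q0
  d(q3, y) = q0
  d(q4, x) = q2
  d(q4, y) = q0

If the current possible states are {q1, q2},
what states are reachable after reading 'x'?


Apply transition on 'x' from each current state:
  d(q1, x) = q1
  d(q2, x) = q0

{q0, q1}


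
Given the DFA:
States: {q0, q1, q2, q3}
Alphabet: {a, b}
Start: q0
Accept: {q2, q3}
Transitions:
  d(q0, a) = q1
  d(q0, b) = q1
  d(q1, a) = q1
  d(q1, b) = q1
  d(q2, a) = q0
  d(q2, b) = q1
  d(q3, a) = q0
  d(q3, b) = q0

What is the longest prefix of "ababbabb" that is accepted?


Run the DFA, marking each prefix where the state is accepting:
  "" -> q0 [reject]
  "a" -> q1 [reject]
  "ab" -> q1 [reject]
  "aba" -> q1 [reject]
  "abab" -> q1 [reject]
  "ababb" -> q1 [reject]
  "ababba" -> q1 [reject]
  "ababbab" -> q1 [reject]
  "ababbabb" -> q1 [reject]

No prefix is accepted


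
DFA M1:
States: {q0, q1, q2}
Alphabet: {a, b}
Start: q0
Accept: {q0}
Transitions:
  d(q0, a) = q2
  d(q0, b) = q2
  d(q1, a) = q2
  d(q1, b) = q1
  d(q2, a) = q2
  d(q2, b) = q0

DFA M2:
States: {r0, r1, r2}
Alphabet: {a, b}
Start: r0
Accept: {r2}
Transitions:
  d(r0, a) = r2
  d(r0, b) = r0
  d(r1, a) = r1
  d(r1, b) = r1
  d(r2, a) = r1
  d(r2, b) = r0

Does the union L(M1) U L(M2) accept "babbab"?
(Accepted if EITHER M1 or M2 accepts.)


M1: final=q0 accepted=True
M2: final=r0 accepted=False

Yes, union accepts


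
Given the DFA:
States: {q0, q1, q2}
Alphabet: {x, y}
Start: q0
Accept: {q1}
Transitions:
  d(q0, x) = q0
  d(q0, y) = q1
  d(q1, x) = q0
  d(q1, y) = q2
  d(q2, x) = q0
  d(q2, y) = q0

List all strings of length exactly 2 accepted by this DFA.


All strings of length 2: 4 total
Accepted: 1

"xy"


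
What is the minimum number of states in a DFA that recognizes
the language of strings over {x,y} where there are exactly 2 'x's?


States: count = 0, 1, ..., 2 (that's 3 states), plus a dead state for count > 2.
Total: 3 + 1 = 4. Accept = count-2 state.

4


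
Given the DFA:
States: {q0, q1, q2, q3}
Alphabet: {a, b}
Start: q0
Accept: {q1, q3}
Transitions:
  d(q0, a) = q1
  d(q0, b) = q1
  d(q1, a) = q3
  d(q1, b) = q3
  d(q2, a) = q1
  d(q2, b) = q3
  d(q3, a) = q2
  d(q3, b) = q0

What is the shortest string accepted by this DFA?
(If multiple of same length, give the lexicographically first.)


BFS by string length (lex-first path to each state shown):
  len 0: q0<-""
  len 1: q1<-"a"
Found accept state at length 1.

"a"


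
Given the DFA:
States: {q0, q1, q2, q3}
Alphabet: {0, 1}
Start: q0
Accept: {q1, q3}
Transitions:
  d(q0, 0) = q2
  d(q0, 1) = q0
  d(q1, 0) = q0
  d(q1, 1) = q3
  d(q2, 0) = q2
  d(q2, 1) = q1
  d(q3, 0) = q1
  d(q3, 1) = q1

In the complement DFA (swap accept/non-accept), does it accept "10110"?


Trace: q0 -> q0 -> q2 -> q1 -> q3 -> q1
Final: q1
Original accept: {q1, q3}
Complement: q1 is in original accept

No, complement rejects (original accepts)


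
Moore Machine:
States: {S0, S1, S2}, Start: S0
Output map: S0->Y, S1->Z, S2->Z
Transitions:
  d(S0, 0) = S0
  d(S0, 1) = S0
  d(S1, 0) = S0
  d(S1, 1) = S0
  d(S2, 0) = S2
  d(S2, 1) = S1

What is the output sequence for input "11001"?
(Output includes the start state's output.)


Start: S0 (output Y)
  --1--> S0 (output Y)
  --1--> S0 (output Y)
  --0--> S0 (output Y)
  --0--> S0 (output Y)
  --1--> S0 (output Y)

"YYYYYY"


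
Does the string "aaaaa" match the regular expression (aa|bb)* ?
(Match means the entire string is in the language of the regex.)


|string| = 5; first = 'a'; last = 'a'

No, "aaaaa" does not match (aa|bb)*


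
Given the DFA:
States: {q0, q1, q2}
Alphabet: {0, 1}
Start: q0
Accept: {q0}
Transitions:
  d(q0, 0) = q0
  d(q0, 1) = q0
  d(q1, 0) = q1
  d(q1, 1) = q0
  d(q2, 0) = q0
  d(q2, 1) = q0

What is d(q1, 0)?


Looking up transition d(q1, 0)

q1


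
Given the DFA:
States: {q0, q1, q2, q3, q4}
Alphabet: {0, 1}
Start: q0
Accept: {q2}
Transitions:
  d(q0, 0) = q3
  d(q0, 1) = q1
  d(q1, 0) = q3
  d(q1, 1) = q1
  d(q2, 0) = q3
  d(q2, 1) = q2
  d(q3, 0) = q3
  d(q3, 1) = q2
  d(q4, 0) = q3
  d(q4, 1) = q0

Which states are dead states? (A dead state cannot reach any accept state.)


Forward reachability from each state:
  q0 -> reaches accept state q2 (live)
  q1 -> reaches accept state q2 (live)
  q2 -> reaches accept state q2 (live)
  q3 -> reaches accept state q2 (live)
  q4 -> reaches accept state q2 (live)

None (all states can reach an accept state)


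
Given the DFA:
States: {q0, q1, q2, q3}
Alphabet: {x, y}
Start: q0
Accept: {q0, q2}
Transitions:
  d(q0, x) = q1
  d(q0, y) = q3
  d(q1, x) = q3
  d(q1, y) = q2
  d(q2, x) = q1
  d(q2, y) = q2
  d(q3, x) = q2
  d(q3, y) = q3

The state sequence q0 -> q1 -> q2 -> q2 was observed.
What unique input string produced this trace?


Trace back each transition to find the symbol:
  q0 --[x]--> q1
  q1 --[y]--> q2
  q2 --[y]--> q2

"xyy"


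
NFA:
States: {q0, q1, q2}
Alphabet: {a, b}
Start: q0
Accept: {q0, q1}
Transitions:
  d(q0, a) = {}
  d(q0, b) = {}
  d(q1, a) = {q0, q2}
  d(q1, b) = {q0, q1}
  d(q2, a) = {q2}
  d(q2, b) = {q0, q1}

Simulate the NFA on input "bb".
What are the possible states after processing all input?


Start: {q0}
  --b--> {}
  --b--> {}

{} (empty set, no valid transitions)


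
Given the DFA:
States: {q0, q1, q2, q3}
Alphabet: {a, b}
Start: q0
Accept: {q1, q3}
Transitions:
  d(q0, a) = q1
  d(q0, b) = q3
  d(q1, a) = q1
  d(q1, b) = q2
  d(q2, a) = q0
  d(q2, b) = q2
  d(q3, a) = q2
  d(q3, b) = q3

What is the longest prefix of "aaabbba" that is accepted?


Run the DFA, marking each prefix where the state is accepting:
  "" -> q0 [reject]
  "a" -> q1 [accept]
  "aa" -> q1 [accept]
  "aaa" -> q1 [accept]
  "aaab" -> q2 [reject]
  "aaabb" -> q2 [reject]
  "aaabbb" -> q2 [reject]
  "aaabbba" -> q0 [reject]

"aaa"


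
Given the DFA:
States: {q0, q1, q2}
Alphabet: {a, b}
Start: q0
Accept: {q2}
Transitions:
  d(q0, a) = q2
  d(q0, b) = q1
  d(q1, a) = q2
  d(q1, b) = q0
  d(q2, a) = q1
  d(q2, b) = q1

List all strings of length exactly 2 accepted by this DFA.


All strings of length 2: 4 total
Accepted: 1

"ba"


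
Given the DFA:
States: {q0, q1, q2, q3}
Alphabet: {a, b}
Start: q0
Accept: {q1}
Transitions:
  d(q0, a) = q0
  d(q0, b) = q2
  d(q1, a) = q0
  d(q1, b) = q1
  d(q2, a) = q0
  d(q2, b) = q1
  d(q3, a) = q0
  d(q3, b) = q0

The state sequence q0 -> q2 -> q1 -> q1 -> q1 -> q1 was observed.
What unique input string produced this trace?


Trace back each transition to find the symbol:
  q0 --[b]--> q2
  q2 --[b]--> q1
  q1 --[b]--> q1
  q1 --[b]--> q1
  q1 --[b]--> q1

"bbbbb"


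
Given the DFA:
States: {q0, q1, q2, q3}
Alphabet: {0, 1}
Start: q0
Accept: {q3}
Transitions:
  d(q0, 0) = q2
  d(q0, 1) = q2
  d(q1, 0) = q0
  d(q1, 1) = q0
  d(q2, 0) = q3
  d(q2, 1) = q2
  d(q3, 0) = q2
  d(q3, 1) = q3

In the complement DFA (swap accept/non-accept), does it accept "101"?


Trace: q0 -> q2 -> q3 -> q3
Final: q3
Original accept: {q3}
Complement: q3 is in original accept

No, complement rejects (original accepts)


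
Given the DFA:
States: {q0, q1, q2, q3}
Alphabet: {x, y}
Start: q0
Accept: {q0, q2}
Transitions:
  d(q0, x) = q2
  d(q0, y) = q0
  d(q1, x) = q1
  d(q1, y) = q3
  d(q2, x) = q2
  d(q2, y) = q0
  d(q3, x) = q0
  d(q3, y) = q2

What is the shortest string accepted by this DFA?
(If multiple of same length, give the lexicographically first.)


BFS by string length (lex-first path to each state shown):
  len 0: q0<-""
Found accept state at length 0.

"" (empty string)


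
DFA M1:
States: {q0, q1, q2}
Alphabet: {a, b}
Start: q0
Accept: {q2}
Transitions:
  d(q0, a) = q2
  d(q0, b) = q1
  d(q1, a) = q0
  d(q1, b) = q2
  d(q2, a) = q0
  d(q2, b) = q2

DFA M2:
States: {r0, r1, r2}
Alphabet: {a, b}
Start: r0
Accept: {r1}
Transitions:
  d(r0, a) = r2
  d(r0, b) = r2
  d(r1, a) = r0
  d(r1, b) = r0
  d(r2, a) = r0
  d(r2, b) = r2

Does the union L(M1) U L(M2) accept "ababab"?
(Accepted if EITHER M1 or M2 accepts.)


M1: final=q1 accepted=False
M2: final=r2 accepted=False

No, union rejects (neither accepts)


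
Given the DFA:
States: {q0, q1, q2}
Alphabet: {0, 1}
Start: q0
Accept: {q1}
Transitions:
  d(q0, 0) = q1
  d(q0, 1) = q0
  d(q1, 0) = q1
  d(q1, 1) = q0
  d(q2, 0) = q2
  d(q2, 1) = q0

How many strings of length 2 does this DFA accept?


Enumerating all length-2 strings:
  "00" -> q1 [accept]
  "01" -> q0 [reject]
  "10" -> q1 [accept]
  "11" -> q0 [reject]

2 out of 4


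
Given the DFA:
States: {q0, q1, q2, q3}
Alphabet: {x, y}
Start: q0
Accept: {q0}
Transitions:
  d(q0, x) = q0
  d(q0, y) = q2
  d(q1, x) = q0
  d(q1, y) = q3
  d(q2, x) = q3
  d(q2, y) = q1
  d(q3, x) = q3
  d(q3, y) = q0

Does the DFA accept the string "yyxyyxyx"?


Trace: q0 -> q2 -> q1 -> q0 -> q2 -> q1 -> q0 -> q2 -> q3
Final state: q3
Accept states: {q0}

No, rejected (final state q3 is not an accept state)


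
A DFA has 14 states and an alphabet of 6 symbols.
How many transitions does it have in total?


Each state has exactly one transition per symbol.
14 * 6 = 84

84


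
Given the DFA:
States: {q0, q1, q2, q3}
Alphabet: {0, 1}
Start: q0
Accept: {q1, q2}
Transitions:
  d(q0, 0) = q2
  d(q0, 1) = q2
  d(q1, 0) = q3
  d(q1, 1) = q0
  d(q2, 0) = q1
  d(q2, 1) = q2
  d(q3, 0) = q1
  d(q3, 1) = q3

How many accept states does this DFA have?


Accept states listed: {q1, q2}
Counting: q1(1) q2(2)

2


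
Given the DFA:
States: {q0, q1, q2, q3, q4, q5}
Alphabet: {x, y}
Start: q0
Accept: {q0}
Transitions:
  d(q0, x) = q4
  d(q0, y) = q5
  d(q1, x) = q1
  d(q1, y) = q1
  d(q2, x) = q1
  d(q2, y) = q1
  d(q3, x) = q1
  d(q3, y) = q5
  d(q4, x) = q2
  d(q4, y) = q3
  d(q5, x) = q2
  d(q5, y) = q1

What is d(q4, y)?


Looking up transition d(q4, y)

q3


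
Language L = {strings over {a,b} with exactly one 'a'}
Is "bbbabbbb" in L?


count('a') = 1

Yes, "bbbabbbb" is in L


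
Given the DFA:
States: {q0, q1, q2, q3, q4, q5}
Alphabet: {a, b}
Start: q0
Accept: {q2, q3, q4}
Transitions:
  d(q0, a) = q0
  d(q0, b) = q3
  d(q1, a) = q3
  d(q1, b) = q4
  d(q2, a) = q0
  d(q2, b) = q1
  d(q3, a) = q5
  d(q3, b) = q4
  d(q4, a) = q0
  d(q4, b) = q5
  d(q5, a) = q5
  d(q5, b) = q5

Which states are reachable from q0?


BFS from q0:
  layer 0: {q0}
  layer 1: {q3}
  layer 2: {q4, q5}

{q0, q3, q4, q5}


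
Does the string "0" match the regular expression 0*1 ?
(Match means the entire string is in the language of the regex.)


|string| = 1; first = '0'; last = '0'

No, "0" does not match 0*1


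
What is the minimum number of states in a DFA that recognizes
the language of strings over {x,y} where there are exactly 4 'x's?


States: count = 0, 1, ..., 4 (that's 5 states), plus a dead state for count > 4.
Total: 5 + 1 = 6. Accept = count-4 state.

6


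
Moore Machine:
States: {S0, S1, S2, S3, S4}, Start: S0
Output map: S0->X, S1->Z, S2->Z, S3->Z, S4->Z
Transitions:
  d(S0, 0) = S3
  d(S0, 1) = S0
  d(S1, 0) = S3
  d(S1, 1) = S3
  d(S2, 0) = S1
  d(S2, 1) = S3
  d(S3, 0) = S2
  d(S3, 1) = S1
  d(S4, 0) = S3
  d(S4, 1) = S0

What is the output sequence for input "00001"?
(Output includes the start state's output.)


Start: S0 (output X)
  --0--> S3 (output Z)
  --0--> S2 (output Z)
  --0--> S1 (output Z)
  --0--> S3 (output Z)
  --1--> S1 (output Z)

"XZZZZZ"


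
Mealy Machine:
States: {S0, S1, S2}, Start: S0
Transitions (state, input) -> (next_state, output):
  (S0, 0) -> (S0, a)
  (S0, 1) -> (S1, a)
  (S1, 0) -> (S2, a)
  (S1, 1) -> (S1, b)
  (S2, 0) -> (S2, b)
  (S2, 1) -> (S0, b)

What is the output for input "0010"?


Step-by-step:
  (S0, 0) -> (S0, a)
  (S0, 0) -> (S0, a)
  (S0, 1) -> (S1, a)
  (S1, 0) -> (S2, a)

"aaaa"


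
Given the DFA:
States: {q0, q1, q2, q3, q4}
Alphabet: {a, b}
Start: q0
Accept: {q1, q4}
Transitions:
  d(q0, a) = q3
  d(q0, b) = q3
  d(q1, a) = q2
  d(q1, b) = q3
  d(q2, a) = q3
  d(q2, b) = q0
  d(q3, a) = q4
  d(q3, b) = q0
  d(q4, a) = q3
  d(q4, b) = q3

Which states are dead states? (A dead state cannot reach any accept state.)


Forward reachability from each state:
  q0 -> reaches accept state q4 (live)
  q1 -> reaches accept state q1 (live)
  q2 -> reaches accept state q4 (live)
  q3 -> reaches accept state q4 (live)
  q4 -> reaches accept state q4 (live)

None (all states can reach an accept state)


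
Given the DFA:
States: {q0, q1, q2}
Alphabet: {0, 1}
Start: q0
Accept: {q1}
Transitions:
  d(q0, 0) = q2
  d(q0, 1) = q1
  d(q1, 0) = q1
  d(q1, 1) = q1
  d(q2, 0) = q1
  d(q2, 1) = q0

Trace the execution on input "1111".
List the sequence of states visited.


Input: 1111
d(q0, 1) = q1
d(q1, 1) = q1
d(q1, 1) = q1
d(q1, 1) = q1


q0 -> q1 -> q1 -> q1 -> q1


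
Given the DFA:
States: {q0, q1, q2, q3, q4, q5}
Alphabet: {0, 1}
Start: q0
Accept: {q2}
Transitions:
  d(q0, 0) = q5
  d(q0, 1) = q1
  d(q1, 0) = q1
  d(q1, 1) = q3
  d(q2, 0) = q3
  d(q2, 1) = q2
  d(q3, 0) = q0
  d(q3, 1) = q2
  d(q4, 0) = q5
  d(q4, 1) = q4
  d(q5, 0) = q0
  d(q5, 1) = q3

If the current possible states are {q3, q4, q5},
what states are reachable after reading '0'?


Apply transition on '0' from each current state:
  d(q3, 0) = q0
  d(q4, 0) = q5
  d(q5, 0) = q0

{q0, q5}


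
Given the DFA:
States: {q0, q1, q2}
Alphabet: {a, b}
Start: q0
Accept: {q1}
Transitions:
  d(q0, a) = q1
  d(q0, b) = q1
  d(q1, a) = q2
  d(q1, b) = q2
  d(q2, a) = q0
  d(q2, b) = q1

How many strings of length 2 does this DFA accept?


Enumerating all length-2 strings:
  "aa" -> q2 [reject]
  "ab" -> q2 [reject]
  "ba" -> q2 [reject]
  "bb" -> q2 [reject]

0 out of 4


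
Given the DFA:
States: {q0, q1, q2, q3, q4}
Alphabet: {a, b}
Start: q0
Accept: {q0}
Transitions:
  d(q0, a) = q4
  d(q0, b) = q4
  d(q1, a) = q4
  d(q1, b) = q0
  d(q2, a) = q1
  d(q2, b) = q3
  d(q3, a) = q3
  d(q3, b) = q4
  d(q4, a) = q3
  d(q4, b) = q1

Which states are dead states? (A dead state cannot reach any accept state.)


Forward reachability from each state:
  q0 -> reaches accept state q0 (live)
  q1 -> reaches accept state q0 (live)
  q2 -> reaches accept state q0 (live)
  q3 -> reaches accept state q0 (live)
  q4 -> reaches accept state q0 (live)

None (all states can reach an accept state)


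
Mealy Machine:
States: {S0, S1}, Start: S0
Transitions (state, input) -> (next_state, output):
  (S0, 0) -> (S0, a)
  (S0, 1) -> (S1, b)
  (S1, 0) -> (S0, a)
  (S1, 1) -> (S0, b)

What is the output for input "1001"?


Step-by-step:
  (S0, 1) -> (S1, b)
  (S1, 0) -> (S0, a)
  (S0, 0) -> (S0, a)
  (S0, 1) -> (S1, b)

"baab"


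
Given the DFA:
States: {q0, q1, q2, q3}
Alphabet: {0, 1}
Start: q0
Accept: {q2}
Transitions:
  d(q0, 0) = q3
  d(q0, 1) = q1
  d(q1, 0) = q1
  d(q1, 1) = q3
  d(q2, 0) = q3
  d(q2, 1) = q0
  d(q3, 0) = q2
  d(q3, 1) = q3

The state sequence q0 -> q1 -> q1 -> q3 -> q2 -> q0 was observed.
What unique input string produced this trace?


Trace back each transition to find the symbol:
  q0 --[1]--> q1
  q1 --[0]--> q1
  q1 --[1]--> q3
  q3 --[0]--> q2
  q2 --[1]--> q0

"10101"


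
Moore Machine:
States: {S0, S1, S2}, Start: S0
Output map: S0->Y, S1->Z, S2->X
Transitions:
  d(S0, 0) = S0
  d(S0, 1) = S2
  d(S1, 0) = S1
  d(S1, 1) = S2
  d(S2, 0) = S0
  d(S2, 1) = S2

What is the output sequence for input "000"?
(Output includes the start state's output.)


Start: S0 (output Y)
  --0--> S0 (output Y)
  --0--> S0 (output Y)
  --0--> S0 (output Y)

"YYYY"


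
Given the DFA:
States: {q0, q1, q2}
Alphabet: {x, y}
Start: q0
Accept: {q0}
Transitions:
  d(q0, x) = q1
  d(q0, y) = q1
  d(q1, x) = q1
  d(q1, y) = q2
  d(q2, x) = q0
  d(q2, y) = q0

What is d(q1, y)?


Looking up transition d(q1, y)

q2


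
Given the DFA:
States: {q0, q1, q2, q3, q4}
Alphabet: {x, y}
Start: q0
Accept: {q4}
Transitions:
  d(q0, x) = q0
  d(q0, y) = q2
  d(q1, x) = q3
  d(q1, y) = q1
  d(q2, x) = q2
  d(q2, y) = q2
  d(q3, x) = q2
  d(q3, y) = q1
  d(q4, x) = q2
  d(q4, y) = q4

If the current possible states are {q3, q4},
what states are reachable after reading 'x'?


Apply transition on 'x' from each current state:
  d(q3, x) = q2
  d(q4, x) = q2

{q2}


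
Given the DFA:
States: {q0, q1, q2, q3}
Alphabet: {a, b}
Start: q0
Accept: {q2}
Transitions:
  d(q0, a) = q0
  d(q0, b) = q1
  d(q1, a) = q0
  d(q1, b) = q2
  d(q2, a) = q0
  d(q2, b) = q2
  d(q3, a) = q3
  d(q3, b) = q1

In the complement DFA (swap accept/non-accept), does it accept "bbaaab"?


Trace: q0 -> q1 -> q2 -> q0 -> q0 -> q0 -> q1
Final: q1
Original accept: {q2}
Complement: q1 is not in original accept

Yes, complement accepts (original rejects)


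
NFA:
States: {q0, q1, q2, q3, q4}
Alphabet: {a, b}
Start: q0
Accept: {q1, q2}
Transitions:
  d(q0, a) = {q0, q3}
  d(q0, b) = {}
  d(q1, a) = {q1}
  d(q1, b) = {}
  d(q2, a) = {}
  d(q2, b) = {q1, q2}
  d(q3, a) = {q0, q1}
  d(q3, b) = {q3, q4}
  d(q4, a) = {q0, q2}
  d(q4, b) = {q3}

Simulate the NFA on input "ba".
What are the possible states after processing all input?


Start: {q0}
  --b--> {}
  --a--> {}

{} (empty set, no valid transitions)


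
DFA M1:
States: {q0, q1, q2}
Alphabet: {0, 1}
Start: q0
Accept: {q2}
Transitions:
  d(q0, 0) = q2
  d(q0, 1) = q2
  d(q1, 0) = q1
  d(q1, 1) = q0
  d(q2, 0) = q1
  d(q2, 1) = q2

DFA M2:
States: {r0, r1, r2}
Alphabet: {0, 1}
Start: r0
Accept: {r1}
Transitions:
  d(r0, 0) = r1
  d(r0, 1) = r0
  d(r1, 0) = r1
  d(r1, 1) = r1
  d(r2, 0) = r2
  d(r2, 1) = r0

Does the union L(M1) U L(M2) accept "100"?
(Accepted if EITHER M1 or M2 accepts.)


M1: final=q1 accepted=False
M2: final=r1 accepted=True

Yes, union accepts


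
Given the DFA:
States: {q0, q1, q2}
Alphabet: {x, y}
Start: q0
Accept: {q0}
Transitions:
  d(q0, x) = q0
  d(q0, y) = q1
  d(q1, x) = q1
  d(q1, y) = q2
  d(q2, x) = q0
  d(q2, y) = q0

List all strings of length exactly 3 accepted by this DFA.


All strings of length 3: 8 total
Accepted: 3

"xxx", "yyx", "yyy"


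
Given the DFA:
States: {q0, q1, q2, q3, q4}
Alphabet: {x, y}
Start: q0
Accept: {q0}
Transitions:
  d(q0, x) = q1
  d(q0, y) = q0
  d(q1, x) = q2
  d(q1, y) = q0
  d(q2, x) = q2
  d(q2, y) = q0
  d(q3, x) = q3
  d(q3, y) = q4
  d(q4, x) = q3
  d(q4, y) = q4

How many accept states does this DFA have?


Accept states listed: {q0}
Counting: q0(1)

1


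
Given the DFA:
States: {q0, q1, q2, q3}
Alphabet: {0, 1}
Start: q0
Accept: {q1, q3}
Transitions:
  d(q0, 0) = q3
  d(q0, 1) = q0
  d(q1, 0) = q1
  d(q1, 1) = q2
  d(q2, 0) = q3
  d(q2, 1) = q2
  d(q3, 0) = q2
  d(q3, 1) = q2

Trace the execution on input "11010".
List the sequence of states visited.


Input: 11010
d(q0, 1) = q0
d(q0, 1) = q0
d(q0, 0) = q3
d(q3, 1) = q2
d(q2, 0) = q3


q0 -> q0 -> q0 -> q3 -> q2 -> q3


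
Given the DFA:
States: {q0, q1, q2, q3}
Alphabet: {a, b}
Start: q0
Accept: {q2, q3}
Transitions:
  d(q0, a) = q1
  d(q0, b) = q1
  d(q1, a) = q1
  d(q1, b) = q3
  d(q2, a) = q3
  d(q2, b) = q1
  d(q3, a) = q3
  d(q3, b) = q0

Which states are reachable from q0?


BFS from q0:
  layer 0: {q0}
  layer 1: {q1}
  layer 2: {q3}

{q0, q1, q3}


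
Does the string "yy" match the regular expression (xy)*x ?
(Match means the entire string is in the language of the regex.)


|string| = 2; first = 'y'; last = 'y'

No, "yy" does not match (xy)*x


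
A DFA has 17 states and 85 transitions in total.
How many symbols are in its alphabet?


Each state has exactly one transition per symbol.
|alphabet| = transitions / states = 85 / 17 = 5

5


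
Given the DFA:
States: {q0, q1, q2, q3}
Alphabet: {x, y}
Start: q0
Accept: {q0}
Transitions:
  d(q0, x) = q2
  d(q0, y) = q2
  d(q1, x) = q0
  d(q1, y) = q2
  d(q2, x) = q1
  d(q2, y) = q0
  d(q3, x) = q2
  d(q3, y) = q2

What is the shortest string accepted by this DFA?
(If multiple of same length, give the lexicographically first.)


BFS by string length (lex-first path to each state shown):
  len 0: q0<-""
Found accept state at length 0.

"" (empty string)


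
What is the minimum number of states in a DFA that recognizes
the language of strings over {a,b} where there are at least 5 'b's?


States: count = 0, 1, ..., 4, and a final '>= 5' state.
Total: 5 + 1 = 6. Accept = '>= 5' state.

6


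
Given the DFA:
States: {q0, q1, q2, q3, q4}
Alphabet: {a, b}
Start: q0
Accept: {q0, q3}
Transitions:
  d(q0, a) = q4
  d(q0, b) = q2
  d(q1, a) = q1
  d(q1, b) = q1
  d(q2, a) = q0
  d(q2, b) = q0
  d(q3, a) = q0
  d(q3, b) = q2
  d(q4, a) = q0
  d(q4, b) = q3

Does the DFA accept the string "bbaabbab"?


Trace: q0 -> q2 -> q0 -> q4 -> q0 -> q2 -> q0 -> q4 -> q3
Final state: q3
Accept states: {q0, q3}

Yes, accepted (final state q3 is an accept state)


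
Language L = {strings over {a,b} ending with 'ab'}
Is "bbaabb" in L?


last two symbols = 'bb'

No, "bbaabb" is not in L


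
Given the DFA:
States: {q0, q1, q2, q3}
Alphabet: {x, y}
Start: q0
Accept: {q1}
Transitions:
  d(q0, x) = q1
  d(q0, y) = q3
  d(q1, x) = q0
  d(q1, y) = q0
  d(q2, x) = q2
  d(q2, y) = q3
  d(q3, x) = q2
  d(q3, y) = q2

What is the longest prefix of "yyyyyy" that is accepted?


Run the DFA, marking each prefix where the state is accepting:
  "" -> q0 [reject]
  "y" -> q3 [reject]
  "yy" -> q2 [reject]
  "yyy" -> q3 [reject]
  "yyyy" -> q2 [reject]
  "yyyyy" -> q3 [reject]
  "yyyyyy" -> q2 [reject]

No prefix is accepted


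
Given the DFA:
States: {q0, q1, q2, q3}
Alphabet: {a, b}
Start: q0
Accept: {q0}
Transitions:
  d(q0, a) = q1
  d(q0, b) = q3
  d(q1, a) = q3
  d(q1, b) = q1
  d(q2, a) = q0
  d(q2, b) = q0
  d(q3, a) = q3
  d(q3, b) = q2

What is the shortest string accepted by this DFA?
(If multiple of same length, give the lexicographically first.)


BFS by string length (lex-first path to each state shown):
  len 0: q0<-""
Found accept state at length 0.

"" (empty string)


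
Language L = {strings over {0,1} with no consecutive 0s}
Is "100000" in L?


'00' occurs at index 1

No, "100000" is not in L


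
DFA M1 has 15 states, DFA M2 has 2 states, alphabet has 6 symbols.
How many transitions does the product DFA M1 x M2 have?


Product DFA has 15 * 2 = 30 states.
Each has 6 transitions: 30 * 6 = 180

180


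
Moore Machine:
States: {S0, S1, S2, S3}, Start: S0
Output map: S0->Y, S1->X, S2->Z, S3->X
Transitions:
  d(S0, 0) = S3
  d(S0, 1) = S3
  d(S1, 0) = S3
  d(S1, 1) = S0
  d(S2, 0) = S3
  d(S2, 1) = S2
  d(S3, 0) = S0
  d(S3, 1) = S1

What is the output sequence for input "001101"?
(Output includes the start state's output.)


Start: S0 (output Y)
  --0--> S3 (output X)
  --0--> S0 (output Y)
  --1--> S3 (output X)
  --1--> S1 (output X)
  --0--> S3 (output X)
  --1--> S1 (output X)

"YXYXXXX"


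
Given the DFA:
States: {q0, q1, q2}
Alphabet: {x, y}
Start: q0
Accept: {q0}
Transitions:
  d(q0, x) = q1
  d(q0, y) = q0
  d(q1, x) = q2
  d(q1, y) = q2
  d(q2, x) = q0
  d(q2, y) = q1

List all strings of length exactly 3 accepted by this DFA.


All strings of length 3: 8 total
Accepted: 3

"xxx", "xyx", "yyy"


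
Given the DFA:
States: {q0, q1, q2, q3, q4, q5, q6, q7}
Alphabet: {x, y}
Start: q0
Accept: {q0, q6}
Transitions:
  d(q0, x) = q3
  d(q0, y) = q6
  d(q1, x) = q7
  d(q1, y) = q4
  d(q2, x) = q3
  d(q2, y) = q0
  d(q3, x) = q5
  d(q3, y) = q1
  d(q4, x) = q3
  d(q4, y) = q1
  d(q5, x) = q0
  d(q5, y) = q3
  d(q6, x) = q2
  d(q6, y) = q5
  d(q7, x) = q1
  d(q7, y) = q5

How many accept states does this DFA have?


Accept states listed: {q0, q6}
Counting: q0(1) q6(2)

2


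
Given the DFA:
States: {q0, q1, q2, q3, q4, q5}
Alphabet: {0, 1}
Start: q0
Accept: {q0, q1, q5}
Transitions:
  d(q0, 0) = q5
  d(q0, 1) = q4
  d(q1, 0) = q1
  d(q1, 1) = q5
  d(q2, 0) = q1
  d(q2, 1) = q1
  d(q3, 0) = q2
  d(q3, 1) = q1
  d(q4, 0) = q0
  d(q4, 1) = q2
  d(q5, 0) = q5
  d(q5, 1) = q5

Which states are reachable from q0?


BFS from q0:
  layer 0: {q0}
  layer 1: {q4, q5}
  layer 2: {q2}
  layer 3: {q1}

{q0, q1, q2, q4, q5}


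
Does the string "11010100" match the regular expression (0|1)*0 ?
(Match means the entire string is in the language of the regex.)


|string| = 8; first = '1'; last = '0'

Yes, "11010100" matches (0|1)*0


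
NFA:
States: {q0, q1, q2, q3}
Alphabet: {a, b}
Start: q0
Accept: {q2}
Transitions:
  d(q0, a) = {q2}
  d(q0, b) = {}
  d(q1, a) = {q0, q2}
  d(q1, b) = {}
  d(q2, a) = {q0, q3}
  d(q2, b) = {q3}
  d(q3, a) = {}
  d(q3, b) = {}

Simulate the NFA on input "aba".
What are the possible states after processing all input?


Start: {q0}
  --a--> {q2}
  --b--> {q3}
  --a--> {}

{} (empty set, no valid transitions)


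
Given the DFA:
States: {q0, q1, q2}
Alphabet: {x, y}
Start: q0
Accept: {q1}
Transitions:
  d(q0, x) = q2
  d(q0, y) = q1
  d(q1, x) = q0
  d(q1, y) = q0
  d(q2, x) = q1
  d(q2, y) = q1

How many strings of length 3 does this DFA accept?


Enumerating all length-3 strings:
  "xxx" -> q0 [reject]
  "xxy" -> q0 [reject]
  "xyx" -> q0 [reject]
  "xyy" -> q0 [reject]
  "yxx" -> q2 [reject]
  "yxy" -> q1 [accept]
  "yyx" -> q2 [reject]
  "yyy" -> q1 [accept]

2 out of 8
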